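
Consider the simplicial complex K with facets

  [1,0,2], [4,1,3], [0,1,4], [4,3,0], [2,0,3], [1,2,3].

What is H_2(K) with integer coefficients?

H_2 ≅ Z.

Order the vertices as 0 < 1 < 2 < 3 < 4. Listing each simplex with vertices in this order, K has dimension 2 with simplices:

  0-simplices (5): [0], [1], [2], [3], [4]
  1-simplices (9): [0,1], [0,2], [0,3], [0,4], [1,2], [1,3], [1,4], [2,3], [3,4]
  2-simplices (6): [0,1,2], [0,1,4], [0,2,3], [0,3,4], [1,2,3], [1,3,4]

Hence C_0 ≅ Z^5, C_1 ≅ Z^9, C_2 ≅ Z^6.

∂_1: C_1 → C_0 maps an edge to its endpoints' difference, ∂[p,q] = q − p.
The 5×9 boundary matrix has rank 4 and Smith normal form diag(1,1,1,1).

The boundary map ∂_2: C_2 → C_1 sends each 2-simplex [p,q,r] to [q,r] − [p,r] + [p,q]. For instance
  ∂[0,1,2] = [1,2] − [0,2] + [0,1],
  ∂[1,3,4] = [3,4] − [1,4] + [1,3].
This gives a 9×6 integer matrix of rank 5; reducing to Smith normal form yields diagonal entries (1,1,1,1,1).

From H_k ≅ ker(∂_k) / im(∂_{k+1}) we obtain:

  H_2: rank ker ∂_2 − rank ∂_3 = (6 − 5) − 0 = 1, and there is no ∂_3, so H_2 ≅ Z.

(K is a triangulation of the 2-sphere S^2.)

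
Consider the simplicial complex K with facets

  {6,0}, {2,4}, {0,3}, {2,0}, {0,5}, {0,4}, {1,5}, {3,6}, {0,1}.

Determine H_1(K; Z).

Take the total order 0 < 1 < 2 < 3 < 4 < 5 < 6 on the vertex set. Then K (dimension 1) consists of the simplices:

  0-simplices (7): [0], [1], [2], [3], [4], [5], [6]
  1-simplices (9): [0,1], [0,2], [0,3], [0,4], [0,5], [0,6], [1,5], [2,4], [3,6]

so the chain groups are C_0 ≅ Z^7, C_1 ≅ Z^9.

Boundary ∂_1: C_1 → C_0 maps an edge to its endpoints' difference, ∂[p,q] = q − p. For instance
  ∂[0,6] = [6] − [0].
As a 7×9 matrix over Z this has rank 6, with invariant factors (1,1,1,1,1,1).

Computing H_k = (kernel of ∂_k) / (image of ∂_{k+1}):

  H_1: rank ker ∂_1 − rank ∂_2 = (9 − 6) − 0 = 3, and there is no ∂_2, so H_1 ≅ Z^3.

(K is a triangulation of a wedge of 3 circles.)

H_1 = Z^3.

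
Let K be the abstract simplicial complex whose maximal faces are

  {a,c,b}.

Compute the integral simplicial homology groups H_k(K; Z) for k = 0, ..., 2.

We work with the vertex ordering a < b < c. The simplices of K, each written with vertices in increasing order, are:

  0-simplices (3): a, b, c
  1-simplices (3): ab, ac, bc
  2-simplices (1): abc

Hence C_0 ≅ Z^3, C_1 ≅ Z^3, C_2 ≅ Z^1.

∂_1: C_1 → C_0 is given by ∂[p,q] = [q] − [p].
The 3×3 boundary matrix has rank 2 and Smith normal form diag(1,1).

∂_2: C_2 → C_1 sends each 2-simplex [p,q,r] to [q,r] − [p,r] + [p,q]. For instance
  ∂abc = bc − ac + ab.
This gives a 3×1 integer matrix of rank 1; reducing to Smith normal form yields diagonal entries (1).

From H_k ≅ ker(∂_k) / im(∂_{k+1}) we obtain:

  H_0: rank C_0 − rank ∂_1 = 3 − 2 = 1, and the invariant factors of ∂_1 are all 1, so H_0 ≅ Z.
  H_1: rank ker ∂_1 − rank ∂_2 = (3 − 2) − 1 = 0, and the invariant factors of ∂_2 are all 1, so H_1 ≅ 0.
  H_2: rank ker ∂_2 − rank ∂_3 = (1 − 1) − 0 = 0, and there is no ∂_3, so H_2 ≅ 0.

(K is a triangulation of the 2-simplex.)

H_0 = Z,  H_1 = 0,  H_2 = 0.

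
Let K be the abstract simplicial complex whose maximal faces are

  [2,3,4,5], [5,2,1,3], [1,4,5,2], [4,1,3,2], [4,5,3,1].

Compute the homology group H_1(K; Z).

H_1 = 0.

We work with the vertex ordering 1 < 2 < 3 < 4 < 5. The simplices of K, each written with vertices in increasing order, are:

  0-simplices (5): [1], [2], [3], [4], [5]
  1-simplices (10): [1,2], [1,3], [1,4], [1,5], [2,3], [2,4], [2,5], [3,4], [3,5], [4,5]
  2-simplices (10): [1,2,3], [1,2,4], [1,2,5], [1,3,4], [1,3,5], [1,4,5], [2,3,4], [2,3,5], [2,4,5], [3,4,5]
  3-simplices (5): [1,2,3,4], [1,2,3,5], [1,2,4,5], [1,3,4,5], [2,3,4,5]

so the chain groups are C_0 ≅ Z^5, C_1 ≅ Z^10, C_2 ≅ Z^10, C_3 ≅ Z^5.

Boundary ∂_1: C_1 → C_0 maps an edge to its endpoints' difference, ∂[p,q] = q − p. For instance
  ∂[1,3] = [3] − [1].
The 5×10 boundary matrix has rank 4 and Smith normal form diag(1,1,1,1).

The boundary map ∂_2: C_2 → C_1 maps a triangle to the signed sum of its edges. For instance
  ∂[1,4,5] = [4,5] − [1,5] + [1,4],
  ∂[1,2,3] = [2,3] − [1,3] + [1,2].
The 10×10 boundary matrix has rank 6 and Smith normal form diag(1,1,1,1,1,1).

Boundary ∂_3: C_3 → C_2 sends each 3-simplex σ to the alternating sum Σ_i (−1)^i (σ with its i-th vertex removed). For instance
  ∂[1,2,4,5] = [2,4,5] − [1,4,5] + [1,2,5] − [1,2,4],
  ∂[1,2,3,5] = [2,3,5] − [1,3,5] + [1,2,5] − [1,2,3].
This gives a 10×5 integer matrix of rank 4; reducing to Smith normal form yields diagonal entries (1,1,1,1).

Reading off H_k = ker ∂_k / im ∂_{k+1}:

  H_1: rank ker ∂_1 − rank ∂_2 = (10 − 4) − 6 = 0, and the invariant factors of ∂_2 are all 1, so H_1 = 0.

(K is a triangulation of the 3-sphere S^3.)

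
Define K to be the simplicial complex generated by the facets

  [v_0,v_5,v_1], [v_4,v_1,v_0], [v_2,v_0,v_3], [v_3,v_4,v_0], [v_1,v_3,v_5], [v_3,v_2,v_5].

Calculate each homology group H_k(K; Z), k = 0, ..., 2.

H_0 ≅ Z,  H_1 ≅ Z,  H_2 = 0.

K has 6 vertices, 12 edges, 6 triangles.
rank ∂_0 = 0, rank ∂_1 = 5 ⇒ b_0 = 6 − 0 − 5 = 1; all invariant factors of ∂_1 are 1 so no torsion. So H_0 = Z.
rank ∂_1 = 5, rank ∂_2 = 6 ⇒ b_1 = 12 − 5 − 6 = 1; all invariant factors of ∂_2 are 1 so no torsion. So H_1 = Z.
rank ∂_2 = 6, rank ∂_3 = 0 ⇒ b_2 = 6 − 6 − 0 = 0. So H_2 = 0.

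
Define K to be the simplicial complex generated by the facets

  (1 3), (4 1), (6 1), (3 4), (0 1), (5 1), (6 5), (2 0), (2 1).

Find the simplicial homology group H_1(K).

We work with the vertex ordering 0 < 1 < 2 < 3 < 4 < 5 < 6. The simplices of K, each written with vertices in increasing order, are:

  0-simplices (7): [0], [1], [2], [3], [4], [5], [6]
  1-simplices (9): [0,1], [0,2], [1,2], [1,3], [1,4], [1,5], [1,6], [3,4], [5,6]

Hence C_0 ≅ Z^7, C_1 ≅ Z^9.

The boundary map ∂_1: C_1 → C_0 maps an edge to its endpoints' difference, ∂[p,q] = q − p. For instance
  ∂[1,6] = [6] − [1].
As a 7×9 matrix over Z this has rank 6, with invariant factors (1,1,1,1,1,1).

From H_k ≅ ker(∂_k) / im(∂_{k+1}) we obtain:

  H_1: rank ker ∂_1 − rank ∂_2 = (9 − 6) − 0 = 3, and there is no ∂_2, so H_1 ≅ Z^3.

H_1 ≅ Z^3.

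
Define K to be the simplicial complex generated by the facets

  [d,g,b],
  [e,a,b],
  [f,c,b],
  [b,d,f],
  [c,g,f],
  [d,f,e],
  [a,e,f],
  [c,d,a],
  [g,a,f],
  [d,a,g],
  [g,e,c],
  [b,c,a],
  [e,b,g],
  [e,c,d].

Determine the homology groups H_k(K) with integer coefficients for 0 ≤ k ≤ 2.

Order the vertices as a < b < c < d < e < f < g. Listing each simplex with vertices in this order, K has dimension 2 with simplices:

  0-simplices (7): a, b, c, d, e, f, g
  1-simplices (21): ab, ac, ad, ae, af, ag, bc, bd, be, bf, bg, cd, ce, cf, cg, de, df, dg, ef, eg, fg
  2-simplices (14): abc, abe, acd, adg, aef, afg, bcf, bdf, bdg, beg, cde, ceg, cfg, def

Hence C_0 ≅ Z^7, C_1 ≅ Z^21, C_2 ≅ Z^14.

The boundary map ∂_1: C_1 → C_0 is given by ∂[p,q] = [q] − [p].
The resulting 7×21 matrix has rank 6, and its Smith normal form has invariant factors (1,1,1,1,1,1).

∂_2: C_2 → C_1 acts by ∂[p,q,r] = [q,r] − [p,r] + [p,q]. For instance
  ∂bdg = dg − bg + bd,
  ∂beg = eg − bg + be.
The resulting 21×14 matrix has rank 13, and its Smith normal form has invariant factors (1,1,1,1,1,1,1,1,1,1,1,1,1).

Reading off H_k = ker ∂_k / im ∂_{k+1}:

  H_0: rank C_0 − rank ∂_1 = 7 − 6 = 1, and the invariant factors of ∂_1 are all 1, so H_0 = Z.
  H_1: rank ker ∂_1 − rank ∂_2 = (21 − 6) − 13 = 2, and the invariant factors of ∂_2 are all 1, so H_1 = Z^2.
  H_2: rank ker ∂_2 − rank ∂_3 = (14 − 13) − 0 = 1, and there is no ∂_3, so H_2 = Z.

H_0 ≅ Z,  H_1 ≅ Z^2,  H_2 ≅ Z.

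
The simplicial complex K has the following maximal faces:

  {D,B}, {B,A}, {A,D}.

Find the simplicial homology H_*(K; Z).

Take the total order A < B < D on the vertex set. Then K (dimension 1) consists of the simplices:

  0-simplices (3): A, B, D
  1-simplices (3): AB, AD, BD

giving chain groups C_0 ≅ Z^3, C_1 ≅ Z^3.

∂_1: C_1 → C_0 maps an edge to its endpoints' difference, ∂[p,q] = q − p. For instance
  ∂AB = B − A.
As a 3×3 matrix over Z this has rank 2, with invariant factors (1,1).

Computing H_k = (kernel of ∂_k) / (image of ∂_{k+1}):

  H_0: rank C_0 − rank ∂_1 = 3 − 2 = 1, and the invariant factors of ∂_1 are all 1, so H_0 ≅ Z.
  H_1: rank ker ∂_1 − rank ∂_2 = (3 − 2) − 0 = 1, and there is no ∂_2, so H_1 ≅ Z.

(K is a triangulation of the circle S^1.)

H_0 = Z,  H_1 = Z.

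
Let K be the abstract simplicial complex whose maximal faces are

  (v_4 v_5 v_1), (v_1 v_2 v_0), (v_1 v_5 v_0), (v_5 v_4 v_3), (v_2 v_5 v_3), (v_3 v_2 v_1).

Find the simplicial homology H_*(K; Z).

Take the total order v_0 < v_1 < v_2 < v_3 < v_4 < v_5 on the vertex set. Then K (dimension 2) consists of the simplices:

  0-simplices (6): [v_0], [v_1], [v_2], [v_3], [v_4], [v_5]
  1-simplices (12): [v_0,v_1], [v_0,v_2], [v_0,v_5], [v_1,v_2], [v_1,v_3], [v_1,v_4], [v_1,v_5], [v_2,v_3], [v_2,v_5], [v_3,v_4], [v_3,v_5], [v_4,v_5]
  2-simplices (6): [v_0,v_1,v_2], [v_0,v_1,v_5], [v_1,v_2,v_3], [v_1,v_4,v_5], [v_2,v_3,v_5], [v_3,v_4,v_5]

Hence C_0 ≅ Z^6, C_1 ≅ Z^12, C_2 ≅ Z^6.

The boundary map ∂_1: C_1 → C_0 sends each edge [p,q] (with p < q) to q − p. For instance
  ∂[v_3,v_5] = [v_5] − [v_3].
As a 6×12 matrix over Z this has rank 5, with invariant factors (1,1,1,1,1).

Boundary ∂_2: C_2 → C_1 maps a triangle to the signed sum of its edges. For instance
  ∂[v_3,v_4,v_5] = [v_4,v_5] − [v_3,v_5] + [v_3,v_4],
  ∂[v_2,v_3,v_5] = [v_3,v_5] − [v_2,v_5] + [v_2,v_3].
The resulting 12×6 matrix has rank 6, and its Smith normal form has invariant factors (1,1,1,1,1,1).

From H_k ≅ ker(∂_k) / im(∂_{k+1}) we obtain:

  H_0: rank C_0 − rank ∂_1 = 6 − 5 = 1, and the invariant factors of ∂_1 are all 1, so H_0 = Z.
  H_1: rank ker ∂_1 − rank ∂_2 = (12 − 5) − 6 = 1, and the invariant factors of ∂_2 are all 1, so H_1 = Z.
  H_2: rank ker ∂_2 − rank ∂_3 = (6 − 6) − 0 = 0, and there is no ∂_3, so H_2 = 0.

H_0 ≅ Z,  H_1 ≅ Z,  H_2 = 0.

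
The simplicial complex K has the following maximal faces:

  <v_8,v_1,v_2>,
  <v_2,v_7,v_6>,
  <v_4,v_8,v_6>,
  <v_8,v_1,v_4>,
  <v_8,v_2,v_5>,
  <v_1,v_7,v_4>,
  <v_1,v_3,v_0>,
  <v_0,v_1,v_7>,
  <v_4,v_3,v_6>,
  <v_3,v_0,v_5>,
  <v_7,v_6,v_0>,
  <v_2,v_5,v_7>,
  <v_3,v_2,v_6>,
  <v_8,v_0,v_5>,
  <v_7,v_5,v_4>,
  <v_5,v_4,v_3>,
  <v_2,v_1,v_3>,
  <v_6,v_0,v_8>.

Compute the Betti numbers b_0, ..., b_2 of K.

b_0 = 1, b_1 = 2, b_2 = 1.

Take the total order v_0 < v_1 < v_2 < v_3 < v_4 < v_5 < v_6 < v_7 < v_8 on the vertex set. Then K (dimension 2) consists of the simplices:

  0-simplices (9): [v_0], [v_1], [v_2], [v_3], [v_4], [v_5], [v_6], [v_7], [v_8]
  1-simplices (27): (27 of them)
  2-simplices (18): (18 of them)

Hence C_0 ≅ Z^9, C_1 ≅ Z^27, C_2 ≅ Z^18.

The boundary map ∂_1: C_1 → C_0 sends each edge [p,q] (with p < q) to q − p.
This gives a 9×27 integer matrix of rank 8; reducing to Smith normal form yields diagonal entries (1,1,1,1,1,1,1,1).

Boundary ∂_2: C_2 → C_1 acts by ∂[p,q,r] = [q,r] − [p,r] + [p,q]. For instance
  ∂[v_0,v_5,v_8] = [v_5,v_8] − [v_0,v_8] + [v_0,v_5],
  ∂[v_3,v_4,v_6] = [v_4,v_6] − [v_3,v_6] + [v_3,v_4].
The resulting 27×18 matrix has rank 17, and its Smith normal form has invariant factors (1,1,1,1,1,1,1,1,1,1,1,1,1,1,1,1,1).

From H_k ≅ ker(∂_k) / im(∂_{k+1}) we obtain:

  H_0: rank C_0 − rank ∂_1 = 9 − 8 = 1, and the invariant factors of ∂_1 are all 1, so H_0 ≅ Z.
  H_1: rank ker ∂_1 − rank ∂_2 = (27 − 8) − 17 = 2, and the invariant factors of ∂_2 are all 1, so H_1 ≅ Z^2.
  H_2: rank ker ∂_2 − rank ∂_3 = (18 − 17) − 0 = 1, and there is no ∂_3, so H_2 ≅ Z.

As a check, the Euler characteristic is 9 − 27 + 18 = 0, which agrees with 1 − 2 + 1 = 0.

Hence the Betti numbers are b_0 = 1, b_1 = 2, b_2 = 1.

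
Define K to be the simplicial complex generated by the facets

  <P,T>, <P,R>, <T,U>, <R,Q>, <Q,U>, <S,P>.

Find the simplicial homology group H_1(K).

We work with the vertex ordering P < Q < R < S < T < U. The simplices of K, each written with vertices in increasing order, are:

  0-simplices (6): P, Q, R, S, T, U
  1-simplices (6): PR, PS, PT, QR, QU, TU

so the chain groups are C_0 ≅ Z^6, C_1 ≅ Z^6.

The boundary map ∂_1: C_1 → C_0 maps an edge to its endpoints' difference, ∂[p,q] = q − p.
The resulting 6×6 matrix has rank 5, and its Smith normal form has invariant factors (1,1,1,1,1).

Now H_k = ker ∂_k / im ∂_{k+1}, so:

  H_1: rank ker ∂_1 − rank ∂_2 = (6 − 5) − 0 = 1, and there is no ∂_2, so H_1 = Z.

H_1 ≅ Z.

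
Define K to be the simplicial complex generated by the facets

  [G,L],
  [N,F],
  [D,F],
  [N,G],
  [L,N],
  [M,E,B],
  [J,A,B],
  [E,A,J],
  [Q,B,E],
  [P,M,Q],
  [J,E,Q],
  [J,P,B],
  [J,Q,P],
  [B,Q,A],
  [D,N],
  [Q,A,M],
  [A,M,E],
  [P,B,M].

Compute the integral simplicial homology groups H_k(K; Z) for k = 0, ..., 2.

H_0 ≅ Z^2,  H_1 ≅ Z^2 ⊕ Z/2Z,  H_2 = 0.

Fix the vertex order A < B < D < E < F < G < J < L < M < N < P < Q and write every simplex with vertices in increasing order. Then dim K = 2 and the simplices of K are:

  0-simplices (12): A, B, D, E, F, G, J, L, M, N, P, Q
  1-simplices (24): AB, AE, AJ, AM, AQ, BE, BJ, BM, BP, BQ, DF, DN, EJ, EM, EQ, FN, GL, GN, JP, JQ, LN, MP, MQ, PQ
  2-simplices (12): ABJ, ABQ, AEJ, AEM, AMQ, BEM, BEQ, BJP, BMP, EJQ, JPQ, MPQ

giving chain groups C_0 ≅ Z^12, C_1 ≅ Z^24, C_2 ≅ Z^12.

Boundary ∂_1: C_1 → C_0 sends each edge [p,q] (with p < q) to q − p.
This gives a 12×24 integer matrix of rank 10; reducing to Smith normal form yields diagonal entries (1,1,1,1,1,1,1,1,1,1).

∂_2: C_2 → C_1 acts by ∂[p,q,r] = [q,r] − [p,r] + [p,q]. For instance
  ∂BMP = MP − BP + BM,
  ∂AMQ = MQ − AQ + AM.
This gives a 24×12 integer matrix of rank 12; reducing to Smith normal form yields diagonal entries (1,1,1,1,1,1,1,1,1,1,1,2).

From H_k ≅ ker(∂_k) / im(∂_{k+1}) we obtain:

  H_0: rank C_0 − rank ∂_1 = 12 − 10 = 2, and the invariant factors of ∂_1 are all 1, so H_0 = Z^2.
  H_1: rank ker ∂_1 − rank ∂_2 = (24 − 10) − 12 = 2, and ∂_2 has invariant factor 2 > 1, so H_1 = Z^2 ⊕ Z/2Z.
  H_2: rank ker ∂_2 − rank ∂_3 = (12 − 12) − 0 = 0, and there is no ∂_3, so H_2 = 0.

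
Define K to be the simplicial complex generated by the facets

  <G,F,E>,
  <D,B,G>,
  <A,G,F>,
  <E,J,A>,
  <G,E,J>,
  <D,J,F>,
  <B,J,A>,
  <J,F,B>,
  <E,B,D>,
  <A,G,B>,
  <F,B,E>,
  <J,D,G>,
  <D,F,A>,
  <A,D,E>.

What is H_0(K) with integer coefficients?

Fix the vertex order A < B < D < E < F < G < J and write every simplex with vertices in increasing order. Then dim K = 2 and the simplices of K are:

  0-simplices (7): A, B, D, E, F, G, J
  1-simplices (21): AB, AD, AE, AF, AG, AJ, BD, BE, BF, BG, BJ, DE, DF, DG, DJ, EF, EG, EJ, FG, FJ, GJ
  2-simplices (14): ABG, ABJ, ADE, ADF, AEJ, AFG, BDE, BDG, BEF, BFJ, DFJ, DGJ, EFG, EGJ

giving chain groups C_0 ≅ Z^7, C_1 ≅ Z^21, C_2 ≅ Z^14.

Boundary ∂_1: C_1 → C_0 maps an edge to its endpoints' difference, ∂[p,q] = q − p. For instance
  ∂DJ = J − D.
The 7×21 boundary matrix has rank 6 and Smith normal form diag(1,1,1,1,1,1).

The boundary map ∂_2: C_2 → C_1 acts by ∂[p,q,r] = [q,r] − [p,r] + [p,q]. For instance
  ∂DFJ = FJ − DJ + DF,
  ∂AFG = FG − AG + AF.
The 21×14 boundary matrix has rank 13 and Smith normal form diag(1,1,1,1,1,1,1,1,1,1,1,1,1).

Computing H_k = (kernel of ∂_k) / (image of ∂_{k+1}):

  H_0: rank C_0 − rank ∂_1 = 7 − 6 = 1, and the invariant factors of ∂_1 are all 1, so H_0 = Z.

(K is a triangulation of the torus T^2.)

H_0 = Z.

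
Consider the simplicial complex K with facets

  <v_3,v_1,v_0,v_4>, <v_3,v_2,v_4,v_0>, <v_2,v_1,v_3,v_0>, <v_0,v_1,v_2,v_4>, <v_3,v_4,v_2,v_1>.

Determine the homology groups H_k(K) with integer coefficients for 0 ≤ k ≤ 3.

Fix the vertex order v_0 < v_1 < v_2 < v_3 < v_4 and write every simplex with vertices in increasing order. Then dim K = 3 and the simplices of K are:

  0-simplices (5): [v_0], [v_1], [v_2], [v_3], [v_4]
  1-simplices (10): [v_0,v_1], [v_0,v_2], [v_0,v_3], [v_0,v_4], [v_1,v_2], [v_1,v_3], [v_1,v_4], [v_2,v_3], [v_2,v_4], [v_3,v_4]
  2-simplices (10): [v_0,v_1,v_2], [v_0,v_1,v_3], [v_0,v_1,v_4], [v_0,v_2,v_3], [v_0,v_2,v_4], [v_0,v_3,v_4], [v_1,v_2,v_3], [v_1,v_2,v_4], [v_1,v_3,v_4], [v_2,v_3,v_4]
  3-simplices (5): [v_0,v_1,v_2,v_3], [v_0,v_1,v_2,v_4], [v_0,v_1,v_3,v_4], [v_0,v_2,v_3,v_4], [v_1,v_2,v_3,v_4]

Hence C_0 ≅ Z^5, C_1 ≅ Z^10, C_2 ≅ Z^10, C_3 ≅ Z^5.

The boundary map ∂_1: C_1 → C_0 maps an edge to its endpoints' difference, ∂[p,q] = q − p. For instance
  ∂[v_2,v_4] = [v_4] − [v_2].
As a 5×10 matrix over Z this has rank 4, with invariant factors (1,1,1,1).

∂_2: C_2 → C_1 maps a triangle to the signed sum of its edges. For instance
  ∂[v_0,v_1,v_3] = [v_1,v_3] − [v_0,v_3] + [v_0,v_1],
  ∂[v_0,v_3,v_4] = [v_3,v_4] − [v_0,v_4] + [v_0,v_3].
The 10×10 boundary matrix has rank 6 and Smith normal form diag(1,1,1,1,1,1).

Boundary ∂_3: C_3 → C_2 sends each 3-simplex σ to the alternating sum Σ_i (−1)^i (σ with its i-th vertex removed). For instance
  ∂[v_0,v_1,v_3,v_4] = [v_1,v_3,v_4] − [v_0,v_3,v_4] + [v_0,v_1,v_4] − [v_0,v_1,v_3],
  ∂[v_1,v_2,v_3,v_4] = [v_2,v_3,v_4] − [v_1,v_3,v_4] + [v_1,v_2,v_4] − [v_1,v_2,v_3].
The resulting 10×5 matrix has rank 4, and its Smith normal form has invariant factors (1,1,1,1).

Now H_k = ker ∂_k / im ∂_{k+1}, so:

  H_0: rank C_0 − rank ∂_1 = 5 − 4 = 1, and the invariant factors of ∂_1 are all 1, so H_0 = Z.
  H_1: rank ker ∂_1 − rank ∂_2 = (10 − 4) − 6 = 0, and the invariant factors of ∂_2 are all 1, so H_1 = 0.
  H_2: rank ker ∂_2 − rank ∂_3 = (10 − 6) − 4 = 0, and the invariant factors of ∂_3 are all 1, so H_2 = 0.
  H_3: rank ker ∂_3 − rank ∂_4 = (5 − 4) − 0 = 1, and there is no ∂_4, so H_3 = Z.

As a check, the Euler characteristic is 5 − 10 + 10 − 5 = 0, which agrees with 1 − 0 + 0 − 1 = 0.

H_0 = Z,  H_1 = 0,  H_2 = 0,  H_3 = Z.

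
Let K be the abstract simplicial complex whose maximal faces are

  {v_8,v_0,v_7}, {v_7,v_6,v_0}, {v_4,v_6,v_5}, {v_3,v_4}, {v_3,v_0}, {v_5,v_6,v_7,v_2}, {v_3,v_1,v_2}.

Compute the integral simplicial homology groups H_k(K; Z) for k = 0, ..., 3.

Order the vertices as v_0 < v_1 < v_2 < v_3 < v_4 < v_5 < v_6 < v_7 < v_8. Listing each simplex with vertices in this order, K has dimension 3 with simplices:

  0-simplices (9): [v_0], [v_1], [v_2], [v_3], [v_4], [v_5], [v_6], [v_7], [v_8]
  1-simplices (17): (17 of them)
  2-simplices (8): [v_0,v_6,v_7], [v_0,v_7,v_8], [v_1,v_2,v_3], [v_2,v_5,v_6], [v_2,v_5,v_7], [v_2,v_6,v_7], [v_4,v_5,v_6], [v_5,v_6,v_7]
  3-simplices (1): [v_2,v_5,v_6,v_7]

giving chain groups C_0 ≅ Z^9, C_1 ≅ Z^17, C_2 ≅ Z^8, C_3 ≅ Z^1.

∂_1: C_1 → C_0 is given by ∂[p,q] = [q] − [p]. For instance
  ∂[v_2,v_3] = [v_3] − [v_2].
The 9×17 boundary matrix has rank 8 and Smith normal form diag(1,1,1,1,1,1,1,1).

Boundary ∂_2: C_2 → C_1 acts by ∂[p,q,r] = [q,r] − [p,r] + [p,q]. For instance
  ∂[v_5,v_6,v_7] = [v_6,v_7] − [v_5,v_7] + [v_5,v_6],
  ∂[v_0,v_7,v_8] = [v_7,v_8] − [v_0,v_8] + [v_0,v_7].
The 17×8 boundary matrix has rank 7 and Smith normal form diag(1,1,1,1,1,1,1).

The boundary map ∂_3: C_3 → C_2 sends each 3-simplex σ to the alternating sum Σ_i (−1)^i (σ with its i-th vertex removed). For instance
  ∂[v_2,v_5,v_6,v_7] = [v_5,v_6,v_7] − [v_2,v_6,v_7] + [v_2,v_5,v_7] − [v_2,v_5,v_6].
This gives a 8×1 integer matrix of rank 1; reducing to Smith normal form yields diagonal entries (1).

Now H_k = ker ∂_k / im ∂_{k+1}, so:

  H_0: rank C_0 − rank ∂_1 = 9 − 8 = 1, and the invariant factors of ∂_1 are all 1, so H_0 ≅ Z.
  H_1: rank ker ∂_1 − rank ∂_2 = (17 − 8) − 7 = 2, and the invariant factors of ∂_2 are all 1, so H_1 ≅ Z^2.
  H_2: rank ker ∂_2 − rank ∂_3 = (8 − 7) − 1 = 0, and the invariant factors of ∂_3 are all 1, so H_2 ≅ 0.
  H_3: rank ker ∂_3 − rank ∂_4 = (1 − 1) − 0 = 0, and there is no ∂_4, so H_3 ≅ 0.

As a check, the Euler characteristic is 9 − 17 + 8 − 1 = -1, which agrees with 1 − 2 + 0 − 0 = -1.

H_0 = Z,  H_1 = Z^2,  H_2 = 0,  H_3 = 0.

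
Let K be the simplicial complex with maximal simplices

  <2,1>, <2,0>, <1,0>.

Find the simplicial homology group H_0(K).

We work with the vertex ordering 0 < 1 < 2. The simplices of K, each written with vertices in increasing order, are:

  0-simplices (3): [0], [1], [2]
  1-simplices (3): [0,1], [0,2], [1,2]

giving chain groups C_0 ≅ Z^3, C_1 ≅ Z^3.

∂_1: C_1 → C_0 is given by ∂[p,q] = [q] − [p]. For instance
  ∂[0,2] = [2] − [0].
The resulting 3×3 matrix has rank 2, and its Smith normal form has invariant factors (1,1).

Computing H_k = (kernel of ∂_k) / (image of ∂_{k+1}):

  H_0: rank C_0 − rank ∂_1 = 3 − 2 = 1, and the invariant factors of ∂_1 are all 1, so H_0 ≅ Z.

H_0 = Z.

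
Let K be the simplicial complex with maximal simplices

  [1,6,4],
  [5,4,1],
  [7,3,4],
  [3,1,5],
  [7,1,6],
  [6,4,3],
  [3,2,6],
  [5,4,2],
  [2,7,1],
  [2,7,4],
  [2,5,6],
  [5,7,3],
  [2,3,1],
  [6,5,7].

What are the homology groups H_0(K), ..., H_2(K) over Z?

Order the vertices as 1 < 2 < 3 < 4 < 5 < 6 < 7. Listing each simplex with vertices in this order, K has dimension 2 with simplices:

  0-simplices (7): [1], [2], [3], [4], [5], [6], [7]
  1-simplices (21): [1,2], [1,3], [1,4], [1,5], [1,6], [1,7], [2,3], [2,4], [2,5], [2,6], [2,7], [3,4], [3,5], [3,6], [3,7], [4,5], [4,6], [4,7], [5,6], [5,7], [6,7]
  2-simplices (14): [1,2,3], [1,2,7], [1,3,5], [1,4,5], [1,4,6], [1,6,7], [2,3,6], [2,4,5], [2,4,7], [2,5,6], [3,4,6], [3,4,7], [3,5,7], [5,6,7]

so the chain groups are C_0 ≅ Z^7, C_1 ≅ Z^21, C_2 ≅ Z^14.

Boundary ∂_1: C_1 → C_0 is given by ∂[p,q] = [q] − [p].
The resulting 7×21 matrix has rank 6, and its Smith normal form has invariant factors (1,1,1,1,1,1).

∂_2: C_2 → C_1 sends each 2-simplex [p,q,r] to [q,r] − [p,r] + [p,q]. For instance
  ∂[1,4,6] = [4,6] − [1,6] + [1,4],
  ∂[2,5,6] = [5,6] − [2,6] + [2,5].
As a 21×14 matrix over Z this has rank 13, with invariant factors (1,1,1,1,1,1,1,1,1,1,1,1,1).

Computing H_k = (kernel of ∂_k) / (image of ∂_{k+1}):

  H_0: rank C_0 − rank ∂_1 = 7 − 6 = 1, and the invariant factors of ∂_1 are all 1, so H_0 ≅ Z.
  H_1: rank ker ∂_1 − rank ∂_2 = (21 − 6) − 13 = 2, and the invariant factors of ∂_2 are all 1, so H_1 ≅ Z^2.
  H_2: rank ker ∂_2 − rank ∂_3 = (14 − 13) − 0 = 1, and there is no ∂_3, so H_2 ≅ Z.

As a check, the Euler characteristic is 7 − 21 + 14 = 0, which agrees with 1 − 2 + 1 = 0.
(K is a triangulation of the torus T^2.)

H_0 = Z,  H_1 = Z^2,  H_2 = Z.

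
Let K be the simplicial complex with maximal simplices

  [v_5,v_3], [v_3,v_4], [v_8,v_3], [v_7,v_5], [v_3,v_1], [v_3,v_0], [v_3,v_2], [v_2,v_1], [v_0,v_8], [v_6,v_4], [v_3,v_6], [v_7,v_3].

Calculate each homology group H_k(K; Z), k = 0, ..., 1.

K has 9 vertices, 12 edges.
rank ∂_0 = 0, rank ∂_1 = 8 ⇒ b_0 = 9 − 0 − 8 = 1; all invariant factors of ∂_1 are 1 so no torsion. So H_0 = Z.
rank ∂_1 = 8, rank ∂_2 = 0 ⇒ b_1 = 12 − 8 − 0 = 4. So H_1 = Z^4.

H_0 = Z,  H_1 = Z^4.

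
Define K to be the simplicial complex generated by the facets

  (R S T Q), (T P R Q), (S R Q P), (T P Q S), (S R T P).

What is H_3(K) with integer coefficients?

We work with the vertex ordering P < Q < R < S < T. The simplices of K, each written with vertices in increasing order, are:

  0-simplices (5): P, Q, R, S, T
  1-simplices (10): PQ, PR, PS, PT, QR, QS, QT, RS, RT, ST
  2-simplices (10): PQR, PQS, PQT, PRS, PRT, PST, QRS, QRT, QST, RST
  3-simplices (5): PQRS, PQRT, PQST, PRST, QRST

giving chain groups C_0 ≅ Z^5, C_1 ≅ Z^10, C_2 ≅ Z^10, C_3 ≅ Z^5.

The boundary map ∂_1: C_1 → C_0 maps an edge to its endpoints' difference, ∂[p,q] = q − p. For instance
  ∂PQ = Q − P.
This gives a 5×10 integer matrix of rank 4; reducing to Smith normal form yields diagonal entries (1,1,1,1).

The boundary map ∂_2: C_2 → C_1 acts by ∂[p,q,r] = [q,r] − [p,r] + [p,q]. For instance
  ∂RST = ST − RT + RS,
  ∂PQT = QT − PT + PQ.
As a 10×10 matrix over Z this has rank 6, with invariant factors (1,1,1,1,1,1).

The boundary map ∂_3: C_3 → C_2 sends each 3-simplex σ to the alternating sum Σ_i (−1)^i (σ with its i-th vertex removed). For instance
  ∂PQRS = QRS − PRS + PQS − PQR,
  ∂PQRT = QRT − PRT + PQT − PQR.
This gives a 10×5 integer matrix of rank 4; reducing to Smith normal form yields diagonal entries (1,1,1,1).

Now H_k = ker ∂_k / im ∂_{k+1}, so:

  H_3: rank ker ∂_3 − rank ∂_4 = (5 − 4) − 0 = 1, and there is no ∂_4, so H_3 = Z.

H_3 = Z.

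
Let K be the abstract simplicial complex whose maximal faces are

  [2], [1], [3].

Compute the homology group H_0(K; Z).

Take the total order 1 < 2 < 3 on the vertex set. Then K (dimension 0) consists of the simplices:

  0-simplices (3): [1], [2], [3]

so the chain groups are C_0 ≅ Z^3.

From H_k ≅ ker(∂_k) / im(∂_{k+1}) we obtain:

  H_0: rank C_0 − rank ∂_1 = 3 − 0 = 3, and there is no ∂_1, so H_0 ≅ Z^3.

(K is a triangulation of a set of 3 points.)

H_0 ≅ Z^3.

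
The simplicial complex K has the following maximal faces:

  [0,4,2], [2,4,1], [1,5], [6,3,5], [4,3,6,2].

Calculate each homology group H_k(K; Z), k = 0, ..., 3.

K has 7 vertices, 13 edges, 7 triangles, 1 3-simplex.
rank ∂_0 = 0, rank ∂_1 = 6 ⇒ b_0 = 7 − 0 − 6 = 1; all invariant factors of ∂_1 are 1 so no torsion. So H_0 ≅ Z.
rank ∂_1 = 6, rank ∂_2 = 6 ⇒ b_1 = 13 − 6 − 6 = 1; all invariant factors of ∂_2 are 1 so no torsion. So H_1 ≅ Z.
rank ∂_2 = 6, rank ∂_3 = 1 ⇒ b_2 = 7 − 6 − 1 = 0; all invariant factors of ∂_3 are 1 so no torsion. So H_2 ≅ 0.
rank ∂_3 = 1, rank ∂_4 = 0 ⇒ b_3 = 1 − 1 − 0 = 0. So H_3 ≅ 0.

H_0 = Z,  H_1 = Z,  H_2 = 0,  H_3 = 0.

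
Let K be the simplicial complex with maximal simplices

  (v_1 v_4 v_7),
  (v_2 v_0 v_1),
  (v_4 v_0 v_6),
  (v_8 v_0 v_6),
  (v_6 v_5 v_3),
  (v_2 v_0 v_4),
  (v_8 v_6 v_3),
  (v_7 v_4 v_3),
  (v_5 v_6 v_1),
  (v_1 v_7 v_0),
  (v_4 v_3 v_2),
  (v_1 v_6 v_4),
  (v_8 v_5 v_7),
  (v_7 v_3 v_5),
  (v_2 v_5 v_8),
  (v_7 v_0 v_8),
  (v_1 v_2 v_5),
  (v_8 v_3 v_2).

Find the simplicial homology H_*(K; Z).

H_0 = Z,  H_1 = Z ⊕ Z/2Z,  H_2 = 0.

Order the vertices as v_0 < v_1 < v_2 < v_3 < v_4 < v_5 < v_6 < v_7 < v_8. Listing each simplex with vertices in this order, K has dimension 2 with simplices:

  0-simplices (9): [v_0], [v_1], [v_2], [v_3], [v_4], [v_5], [v_6], [v_7], [v_8]
  1-simplices (27): (27 of them)
  2-simplices (18): (18 of them)

so the chain groups are C_0 ≅ Z^9, C_1 ≅ Z^27, C_2 ≅ Z^18.

Boundary ∂_1: C_1 → C_0 maps an edge to its endpoints' difference, ∂[p,q] = q − p. For instance
  ∂[v_0,v_2] = [v_2] − [v_0].
The 9×27 boundary matrix has rank 8 and Smith normal form diag(1,1,1,1,1,1,1,1).

The boundary map ∂_2: C_2 → C_1 maps a triangle to the signed sum of its edges. For instance
  ∂[v_0,v_6,v_8] = [v_6,v_8] − [v_0,v_8] + [v_0,v_6],
  ∂[v_3,v_5,v_6] = [v_5,v_6] − [v_3,v_6] + [v_3,v_5].
As a 27×18 matrix over Z this has rank 18, with invariant factors (1,1,1,1,1,1,1,1,1,1,1,1,1,1,1,1,1,2).

Computing H_k = (kernel of ∂_k) / (image of ∂_{k+1}):

  H_0: rank C_0 − rank ∂_1 = 9 − 8 = 1, and the invariant factors of ∂_1 are all 1, so H_0 ≅ Z.
  H_1: rank ker ∂_1 − rank ∂_2 = (27 − 8) − 18 = 1, and ∂_2 has invariant factor 2 > 1, so H_1 ≅ Z ⊕ Z/2Z.
  H_2: rank ker ∂_2 − rank ∂_3 = (18 − 18) − 0 = 0, and there is no ∂_3, so H_2 ≅ 0.

(K is a triangulation of the Klein bottle.)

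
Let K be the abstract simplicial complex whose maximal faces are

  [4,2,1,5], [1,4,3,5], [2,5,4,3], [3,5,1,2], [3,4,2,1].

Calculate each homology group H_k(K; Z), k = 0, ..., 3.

H_0 = Z,  H_1 = 0,  H_2 = 0,  H_3 = Z.

K has 5 vertices, 10 edges, 10 triangles, 5 3-simplices.
rank ∂_0 = 0, rank ∂_1 = 4 ⇒ b_0 = 5 − 0 − 4 = 1; all invariant factors of ∂_1 are 1 so no torsion. So H_0 = Z.
rank ∂_1 = 4, rank ∂_2 = 6 ⇒ b_1 = 10 − 4 − 6 = 0; all invariant factors of ∂_2 are 1 so no torsion. So H_1 = 0.
rank ∂_2 = 6, rank ∂_3 = 4 ⇒ b_2 = 10 − 6 − 4 = 0; all invariant factors of ∂_3 are 1 so no torsion. So H_2 = 0.
rank ∂_3 = 4, rank ∂_4 = 0 ⇒ b_3 = 5 − 4 − 0 = 1. So H_3 = Z.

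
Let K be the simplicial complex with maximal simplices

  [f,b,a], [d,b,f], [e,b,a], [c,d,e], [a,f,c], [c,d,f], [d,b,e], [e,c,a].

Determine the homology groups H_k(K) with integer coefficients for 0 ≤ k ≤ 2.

H_0 = Z,  H_1 = 0,  H_2 = Z.

We work with the vertex ordering a < b < c < d < e < f. The simplices of K, each written with vertices in increasing order, are:

  0-simplices (6): a, b, c, d, e, f
  1-simplices (12): ab, ac, ae, af, bd, be, bf, cd, ce, cf, de, df
  2-simplices (8): abe, abf, ace, acf, bde, bdf, cde, cdf

Hence C_0 ≅ Z^6, C_1 ≅ Z^12, C_2 ≅ Z^8.

Boundary ∂_1: C_1 → C_0 is given by ∂[p,q] = [q] − [p].
The 6×12 boundary matrix has rank 5 and Smith normal form diag(1,1,1,1,1).

∂_2: C_2 → C_1 sends each 2-simplex [p,q,r] to [q,r] − [p,r] + [p,q]. For instance
  ∂bdf = df − bf + bd,
  ∂acf = cf − af + ac.
As a 12×8 matrix over Z this has rank 7, with invariant factors (1,1,1,1,1,1,1).

Reading off H_k = ker ∂_k / im ∂_{k+1}:

  H_0: rank C_0 − rank ∂_1 = 6 − 5 = 1, and the invariant factors of ∂_1 are all 1, so H_0 ≅ Z.
  H_1: rank ker ∂_1 − rank ∂_2 = (12 − 5) − 7 = 0, and the invariant factors of ∂_2 are all 1, so H_1 ≅ 0.
  H_2: rank ker ∂_2 − rank ∂_3 = (8 − 7) − 0 = 1, and there is no ∂_3, so H_2 ≅ Z.

As a check, the Euler characteristic is 6 − 12 + 8 = 2, which agrees with 1 − 0 + 1 = 2.
(K is a triangulation of the 2-sphere S^2.)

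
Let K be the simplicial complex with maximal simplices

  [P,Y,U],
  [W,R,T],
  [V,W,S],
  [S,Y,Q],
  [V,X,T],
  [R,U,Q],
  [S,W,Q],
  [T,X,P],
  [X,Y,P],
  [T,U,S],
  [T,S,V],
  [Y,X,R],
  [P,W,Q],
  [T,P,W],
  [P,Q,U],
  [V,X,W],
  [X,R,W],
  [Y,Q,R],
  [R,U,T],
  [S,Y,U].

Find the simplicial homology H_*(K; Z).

H_0 ≅ Z,  H_1 ≅ Z ⊕ Z_2,  H_2 = 0.

Fix the vertex order P < Q < R < S < T < U < V < W < X < Y and write every simplex with vertices in increasing order. Then dim K = 2 and the simplices of K are:

  0-simplices (10): P, Q, R, S, T, U, V, W, X, Y
  1-simplices (30): PQ, PT, PU, PW, PX, PY, QR, QS, QU, QW, QY, RT, RU, RW, RX, RY, ST, SU, SV, SW, SY, TU, TV, TW, TX, UY, VW, VX, WX, XY
  2-simplices (20): PQU, PQW, PTW, PTX, PUY, PXY, QRU, QRY, QSW, QSY, RTU, RTW, RWX, RXY, STU, STV, SUY, SVW, TVX, VWX

Hence C_0 ≅ Z^10, C_1 ≅ Z^30, C_2 ≅ Z^20.

Boundary ∂_1: C_1 → C_0 is given by ∂[p,q] = [q] − [p]. For instance
  ∂XY = Y − X.
As a 10×30 matrix over Z this has rank 9, with invariant factors (1,1,1,1,1,1,1,1,1).

∂_2: C_2 → C_1 acts by ∂[p,q,r] = [q,r] − [p,r] + [p,q]. For instance
  ∂QRY = RY − QY + QR,
  ∂QRU = RU − QU + QR.
As a 30×20 matrix over Z this has rank 20, with invariant factors (1,1,1,1,1,1,1,1,1,1,1,1,1,1,1,1,1,1,1,2).

Now H_k = ker ∂_k / im ∂_{k+1}, so:

  H_0: rank C_0 − rank ∂_1 = 10 − 9 = 1, and the invariant factors of ∂_1 are all 1, so H_0 = Z.
  H_1: rank ker ∂_1 − rank ∂_2 = (30 − 9) − 20 = 1, and ∂_2 has invariant factor 2 > 1, so H_1 = Z ⊕ Z_2.
  H_2: rank ker ∂_2 − rank ∂_3 = (20 − 20) − 0 = 0, and there is no ∂_3, so H_2 = 0.

As a check, the Euler characteristic is 10 − 30 + 20 = 0, which agrees with 1 − 1 + 0 = 0.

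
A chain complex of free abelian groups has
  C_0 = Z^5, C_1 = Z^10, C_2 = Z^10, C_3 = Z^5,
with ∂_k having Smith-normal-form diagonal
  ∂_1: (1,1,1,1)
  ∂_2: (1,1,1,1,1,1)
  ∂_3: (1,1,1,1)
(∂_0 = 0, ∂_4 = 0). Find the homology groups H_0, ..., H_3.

H_0: b_0 = 5 − 0 − 4 = 1; torsion from ∂_1 factors > 1: none. So H_0 ≅ Z.
H_1: b_1 = 10 − 4 − 6 = 0; torsion from ∂_2 factors > 1: none. So H_1 ≅ 0.
H_2: b_2 = 10 − 6 − 4 = 0; torsion from ∂_3 factors > 1: none. So H_2 ≅ 0.
H_3: b_3 = 5 − 4 − 0 = 1; torsion from ∂_4 factors > 1: none. So H_3 ≅ Z.

H_0 ≅ Z,  H_1 = 0,  H_2 = 0,  H_3 ≅ Z.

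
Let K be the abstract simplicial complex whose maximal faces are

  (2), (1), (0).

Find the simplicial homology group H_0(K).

H_0 = Z^3.

Order the vertices as 0 < 1 < 2. Listing each simplex with vertices in this order, K has dimension 0 with simplices:

  0-simplices (3): [0], [1], [2]

so the chain groups are C_0 ≅ Z^3.

Reading off H_k = ker ∂_k / im ∂_{k+1}:

  H_0: rank C_0 − rank ∂_1 = 3 − 0 = 3, and there is no ∂_1, so H_0 ≅ Z^3.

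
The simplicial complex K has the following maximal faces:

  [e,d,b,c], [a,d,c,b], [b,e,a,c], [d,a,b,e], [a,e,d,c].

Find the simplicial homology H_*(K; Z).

K has 5 vertices, 10 edges, 10 triangles, 5 3-simplices.
rank ∂_0 = 0, rank ∂_1 = 4 ⇒ b_0 = 5 − 0 − 4 = 1; all invariant factors of ∂_1 are 1 so no torsion. So H_0 = Z.
rank ∂_1 = 4, rank ∂_2 = 6 ⇒ b_1 = 10 − 4 − 6 = 0; all invariant factors of ∂_2 are 1 so no torsion. So H_1 = 0.
rank ∂_2 = 6, rank ∂_3 = 4 ⇒ b_2 = 10 − 6 − 4 = 0; all invariant factors of ∂_3 are 1 so no torsion. So H_2 = 0.
rank ∂_3 = 4, rank ∂_4 = 0 ⇒ b_3 = 5 − 4 − 0 = 1. So H_3 = Z.

H_0 ≅ Z,  H_1 = 0,  H_2 = 0,  H_3 ≅ Z.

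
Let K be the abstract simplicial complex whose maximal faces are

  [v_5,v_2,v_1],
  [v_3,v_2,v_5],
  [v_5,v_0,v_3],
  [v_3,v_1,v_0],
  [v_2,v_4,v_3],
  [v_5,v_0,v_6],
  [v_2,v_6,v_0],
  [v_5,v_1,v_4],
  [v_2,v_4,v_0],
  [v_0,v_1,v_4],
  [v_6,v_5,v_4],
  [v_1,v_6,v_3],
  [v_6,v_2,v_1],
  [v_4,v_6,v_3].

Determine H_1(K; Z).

K has 7 vertices, 21 edges, 14 triangles.
rank ∂_1 = 6, rank ∂_2 = 13 ⇒ b_1 = 21 − 6 − 13 = 2; all invariant factors of ∂_2 are 1 so no torsion. So H_1 = Z^2.

H_1 = Z^2.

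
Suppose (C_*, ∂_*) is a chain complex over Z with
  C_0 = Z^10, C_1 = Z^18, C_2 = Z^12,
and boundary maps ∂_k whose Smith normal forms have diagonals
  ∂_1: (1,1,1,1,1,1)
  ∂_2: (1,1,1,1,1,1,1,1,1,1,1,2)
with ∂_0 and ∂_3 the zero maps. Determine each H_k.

H_0: b_0 = 10 − 0 − 6 = 4; torsion from ∂_1 factors > 1: none. So H_0 ≅ Z^4.
H_1: b_1 = 18 − 6 − 12 = 0; torsion from ∂_2 factors > 1: [2]. So H_1 ≅ Z/2.
H_2: b_2 = 12 − 12 − 0 = 0; torsion from ∂_3 factors > 1: none. So H_2 ≅ 0.

H_0 ≅ Z^4,  H_1 ≅ Z/2,  H_2 = 0.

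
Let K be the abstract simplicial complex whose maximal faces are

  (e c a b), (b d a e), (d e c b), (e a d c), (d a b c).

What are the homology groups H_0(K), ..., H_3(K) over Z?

H_0 ≅ Z,  H_1 = 0,  H_2 = 0,  H_3 ≅ Z.

Fix the vertex order a < b < c < d < e and write every simplex with vertices in increasing order. Then dim K = 3 and the simplices of K are:

  0-simplices (5): a, b, c, d, e
  1-simplices (10): ab, ac, ad, ae, bc, bd, be, cd, ce, de
  2-simplices (10): abc, abd, abe, acd, ace, ade, bcd, bce, bde, cde
  3-simplices (5): abcd, abce, abde, acde, bcde

so the chain groups are C_0 ≅ Z^5, C_1 ≅ Z^10, C_2 ≅ Z^10, C_3 ≅ Z^5.

∂_1: C_1 → C_0 sends each edge [p,q] (with p < q) to q − p.
As a 5×10 matrix over Z this has rank 4, with invariant factors (1,1,1,1).

Boundary ∂_2: C_2 → C_1 maps a triangle to the signed sum of its edges. For instance
  ∂abc = bc − ac + ab,
  ∂bce = ce − be + bc.
As a 10×10 matrix over Z this has rank 6, with invariant factors (1,1,1,1,1,1).

∂_3: C_3 → C_2 sends each 3-simplex σ to the alternating sum Σ_i (−1)^i (σ with its i-th vertex removed). For instance
  ∂bcde = cde − bde + bce − bcd,
  ∂abde = bde − ade + abe − abd.
The 10×5 boundary matrix has rank 4 and Smith normal form diag(1,1,1,1).

Computing H_k = (kernel of ∂_k) / (image of ∂_{k+1}):

  H_0: rank C_0 − rank ∂_1 = 5 − 4 = 1, and the invariant factors of ∂_1 are all 1, so H_0 ≅ Z.
  H_1: rank ker ∂_1 − rank ∂_2 = (10 − 4) − 6 = 0, and the invariant factors of ∂_2 are all 1, so H_1 ≅ 0.
  H_2: rank ker ∂_2 − rank ∂_3 = (10 − 6) − 4 = 0, and the invariant factors of ∂_3 are all 1, so H_2 ≅ 0.
  H_3: rank ker ∂_3 − rank ∂_4 = (5 − 4) − 0 = 1, and there is no ∂_4, so H_3 ≅ Z.

As a check, the Euler characteristic is 5 − 10 + 10 − 5 = 0, which agrees with 1 − 0 + 0 − 1 = 0.
(K is a triangulation of the 3-sphere S^3.)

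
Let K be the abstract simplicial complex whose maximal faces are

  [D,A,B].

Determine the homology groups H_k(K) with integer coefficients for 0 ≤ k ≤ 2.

Take the total order A < B < D on the vertex set. Then K (dimension 2) consists of the simplices:

  0-simplices (3): A, B, D
  1-simplices (3): AB, AD, BD
  2-simplices (1): ABD

so the chain groups are C_0 ≅ Z^3, C_1 ≅ Z^3, C_2 ≅ Z^1.

Boundary ∂_1: C_1 → C_0 sends each edge [p,q] (with p < q) to q − p.
The resulting 3×3 matrix has rank 2, and its Smith normal form has invariant factors (1,1).

Boundary ∂_2: C_2 → C_1 sends each 2-simplex [p,q,r] to [q,r] − [p,r] + [p,q]. For instance
  ∂ABD = BD − AD + AB.
The 3×1 boundary matrix has rank 1 and Smith normal form diag(1).

Reading off H_k = ker ∂_k / im ∂_{k+1}:

  H_0: rank C_0 − rank ∂_1 = 3 − 2 = 1, and the invariant factors of ∂_1 are all 1, so H_0 ≅ Z.
  H_1: rank ker ∂_1 − rank ∂_2 = (3 − 2) − 1 = 0, and the invariant factors of ∂_2 are all 1, so H_1 ≅ 0.
  H_2: rank ker ∂_2 − rank ∂_3 = (1 − 1) − 0 = 0, and there is no ∂_3, so H_2 ≅ 0.

As a check, the Euler characteristic is 3 − 3 + 1 = 1, which agrees with 1 − 0 + 0 = 1.
(K is a triangulation of the 2-simplex.)

H_0 = Z,  H_1 = 0,  H_2 = 0.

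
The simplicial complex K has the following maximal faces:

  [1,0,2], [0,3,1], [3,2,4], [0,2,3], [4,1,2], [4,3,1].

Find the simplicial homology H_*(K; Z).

H_0 = Z,  H_1 = 0,  H_2 = Z.

Take the total order 0 < 1 < 2 < 3 < 4 on the vertex set. Then K (dimension 2) consists of the simplices:

  0-simplices (5): [0], [1], [2], [3], [4]
  1-simplices (9): [0,1], [0,2], [0,3], [1,2], [1,3], [1,4], [2,3], [2,4], [3,4]
  2-simplices (6): [0,1,2], [0,1,3], [0,2,3], [1,2,4], [1,3,4], [2,3,4]

giving chain groups C_0 ≅ Z^5, C_1 ≅ Z^9, C_2 ≅ Z^6.

Boundary ∂_1: C_1 → C_0 is given by ∂[p,q] = [q] − [p]. For instance
  ∂[0,2] = [2] − [0].
The resulting 5×9 matrix has rank 4, and its Smith normal form has invariant factors (1,1,1,1).

The boundary map ∂_2: C_2 → C_1 acts by ∂[p,q,r] = [q,r] − [p,r] + [p,q]. For instance
  ∂[1,2,4] = [2,4] − [1,4] + [1,2],
  ∂[0,1,2] = [1,2] − [0,2] + [0,1].
This gives a 9×6 integer matrix of rank 5; reducing to Smith normal form yields diagonal entries (1,1,1,1,1).

From H_k ≅ ker(∂_k) / im(∂_{k+1}) we obtain:

  H_0: rank C_0 − rank ∂_1 = 5 − 4 = 1, and the invariant factors of ∂_1 are all 1, so H_0 = Z.
  H_1: rank ker ∂_1 − rank ∂_2 = (9 − 4) − 5 = 0, and the invariant factors of ∂_2 are all 1, so H_1 = 0.
  H_2: rank ker ∂_2 − rank ∂_3 = (6 − 5) − 0 = 1, and there is no ∂_3, so H_2 = Z.

(K is a triangulation of the 2-sphere S^2.)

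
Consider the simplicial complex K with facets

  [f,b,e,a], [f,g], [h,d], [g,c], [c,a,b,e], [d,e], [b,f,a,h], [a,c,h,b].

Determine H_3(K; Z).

H_3 ≅ 0.

We work with the vertex ordering a < b < c < d < e < f < g < h. The simplices of K, each written with vertices in increasing order, are:

  0-simplices (8): a, b, c, d, e, f, g, h
  1-simplices (17): ab, ac, ae, af, ah, bc, be, bf, bh, ce, cg, ch, de, dh, ef, fg, fh
  2-simplices (12): abc, abe, abf, abh, ace, ach, aef, afh, bce, bch, bef, bfh
  3-simplices (4): abce, abch, abef, abfh

giving chain groups C_0 ≅ Z^8, C_1 ≅ Z^17, C_2 ≅ Z^12, C_3 ≅ Z^4.

∂_1: C_1 → C_0 maps an edge to its endpoints' difference, ∂[p,q] = q − p.
The 8×17 boundary matrix has rank 7 and Smith normal form diag(1,1,1,1,1,1,1).

Boundary ∂_2: C_2 → C_1 sends each 2-simplex [p,q,r] to [q,r] − [p,r] + [p,q]. For instance
  ∂bce = ce − be + bc,
  ∂bch = ch − bh + bc.
This gives a 17×12 integer matrix of rank 8; reducing to Smith normal form yields diagonal entries (1,1,1,1,1,1,1,1).

The boundary map ∂_3: C_3 → C_2 sends each 3-simplex σ to the alternating sum Σ_i (−1)^i (σ with its i-th vertex removed). For instance
  ∂abch = bch − ach + abh − abc,
  ∂abce = bce − ace + abe − abc.
The 12×4 boundary matrix has rank 4 and Smith normal form diag(1,1,1,1).

Reading off H_k = ker ∂_k / im ∂_{k+1}:

  H_3: rank ker ∂_3 − rank ∂_4 = (4 − 4) − 0 = 0, and there is no ∂_4, so H_3 = 0.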